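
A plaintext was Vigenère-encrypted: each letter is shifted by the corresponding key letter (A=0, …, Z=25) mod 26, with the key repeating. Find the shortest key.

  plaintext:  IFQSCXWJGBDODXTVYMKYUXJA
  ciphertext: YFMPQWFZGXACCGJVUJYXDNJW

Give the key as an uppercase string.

  i= 0: Y-I = 16 → Q
  i= 1: F-F =  0 → A
  i= 2: M-Q = 22 → W
  i= 3: P-S = 23 → X
  i= 4: Q-C = 14 → O
  i= 5: W-X = 25 → Z
  i= 6: F-W =  9 → J
  i= 7: Z-J = 16 → Q
  i= 8: G-G =  0 → A
  i= 9: X-B = 22 → W
  i=10: A-D = 23 → X
  i=11: C-O = 14 → O
  i=12: C-D = 25 → Z
  i=13: G-X =  9 → J
  i=14: J-T = 16 → Q
  i=15: V-V =  0 → A
  i=16: U-Y = 22 → W
  i=17: J-M = 23 → X
  i=18: Y-K = 14 → O
  i=19: X-Y = 25 → Z
  i=20: D-U =  9 → J
  i=21: N-X = 16 → Q
  i=22: J-J =  0 → A
  i=23: W-A = 22 → W
  shifts repeat with period 7: QAWXOZJ

QAWXOZJ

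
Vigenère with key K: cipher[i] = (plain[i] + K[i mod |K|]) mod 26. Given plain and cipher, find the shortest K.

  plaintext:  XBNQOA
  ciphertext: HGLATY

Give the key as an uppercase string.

KFY

  i= 0: H-X = 10 → K
  i= 1: G-B =  5 → F
  i= 2: L-N = 24 → Y
  i= 3: A-Q = 10 → K
  i= 4: T-O =  5 → F
  i= 5: Y-A = 24 → Y
  shifts repeat with period 3: KFY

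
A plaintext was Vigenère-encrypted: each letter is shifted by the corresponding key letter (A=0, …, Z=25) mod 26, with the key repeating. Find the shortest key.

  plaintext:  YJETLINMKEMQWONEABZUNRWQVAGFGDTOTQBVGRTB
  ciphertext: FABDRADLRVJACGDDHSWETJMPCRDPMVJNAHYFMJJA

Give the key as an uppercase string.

  i= 0: F-Y =  7 → H
  i= 1: A-J = 17 → R
  i= 2: B-E = 23 → X
  i= 3: D-T = 10 → K
  i= 4: R-L =  6 → G
  i= 5: A-I = 18 → S
  i= 6: D-N = 16 → Q
  i= 7: L-M = 25 → Z
  i= 8: R-K =  7 → H
  i= 9: V-E = 17 → R
  i=10: J-M = 23 → X
  i=11: A-Q = 10 → K
  i=12: C-W =  6 → G
  i=13: G-O = 18 → S
  i=14: D-N = 16 → Q
  i=15: D-E = 25 → Z
  i=16: H-A =  7 → H
  i=17: S-B = 17 → R
  i=18: W-Z = 23 → X
  i=19: E-U = 10 → K
  i=20: T-N =  6 → G
  i=21: J-R = 18 → S
  i=22: M-W = 16 → Q
  i=23: P-Q = 25 → Z
  i=24: C-V =  7 → H
  i=25: R-A = 17 → R
  i=26: D-G = 23 → X
  i=27: P-F = 10 → K
  i=28: M-G =  6 → G
  i=29: V-D = 18 → S
  i=30: J-T = 16 → Q
  i=31: N-O = 25 → Z
  i=32: A-T =  7 → H
  i=33: H-Q = 17 → R
  i=34: Y-B = 23 → X
  i=35: F-V = 10 → K
  i=36: M-G =  6 → G
  i=37: J-R = 18 → S
  i=38: J-T = 16 → Q
  i=39: A-B = 25 → Z
  shifts repeat with period 8: HRXKGSQZ

HRXKGSQZ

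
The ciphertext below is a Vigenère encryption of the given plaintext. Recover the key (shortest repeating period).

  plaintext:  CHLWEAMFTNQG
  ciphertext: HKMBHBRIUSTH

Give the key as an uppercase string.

  i= 0: H-C =  5 → F
  i= 1: K-H =  3 → D
  i= 2: M-L =  1 → B
  i= 3: B-W =  5 → F
  i= 4: H-E =  3 → D
  i= 5: B-A =  1 → B
  i= 6: R-M =  5 → F
  i= 7: I-F =  3 → D
  i= 8: U-T =  1 → B
  i= 9: S-N =  5 → F
  i=10: T-Q =  3 → D
  i=11: H-G =  1 → B
  shifts repeat with period 3: FDB

FDB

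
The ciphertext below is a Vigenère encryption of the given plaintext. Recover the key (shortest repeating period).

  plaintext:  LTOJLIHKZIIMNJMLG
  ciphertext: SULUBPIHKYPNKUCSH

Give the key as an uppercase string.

  i= 0: S-L =  7 → H
  i= 1: U-T =  1 → B
  i= 2: L-O = 23 → X
  i= 3: U-J = 11 → L
  i= 4: B-L = 16 → Q
  i= 5: P-I =  7 → H
  i= 6: I-H =  1 → B
  i= 7: H-K = 23 → X
  i= 8: K-Z = 11 → L
  i= 9: Y-I = 16 → Q
  i=10: P-I =  7 → H
  i=11: N-M =  1 → B
  i=12: K-N = 23 → X
  i=13: U-J = 11 → L
  i=14: C-M = 16 → Q
  i=15: S-L =  7 → H
  i=16: H-G =  1 → B
  shifts repeat with period 5: HBXLQ

HBXLQ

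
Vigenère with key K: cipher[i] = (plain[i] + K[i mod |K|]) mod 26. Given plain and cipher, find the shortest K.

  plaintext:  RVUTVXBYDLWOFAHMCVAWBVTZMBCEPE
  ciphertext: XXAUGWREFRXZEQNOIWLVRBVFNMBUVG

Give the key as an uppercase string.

  i= 0: X-R =  6 → G
  i= 1: X-V =  2 → C
  i= 2: A-U =  6 → G
  i= 3: U-T =  1 → B
  i= 4: G-V = 11 → L
  i= 5: W-X = 25 → Z
  i= 6: R-B = 16 → Q
  i= 7: E-Y =  6 → G
  i= 8: F-D =  2 → C
  i= 9: R-L =  6 → G
  i=10: X-W =  1 → B
  i=11: Z-O = 11 → L
  i=12: E-F = 25 → Z
  i=13: Q-A = 16 → Q
  i=14: N-H =  6 → G
  i=15: O-M =  2 → C
  i=16: I-C =  6 → G
  i=17: W-V =  1 → B
  i=18: L-A = 11 → L
  i=19: V-W = 25 → Z
  i=20: R-B = 16 → Q
  i=21: B-V =  6 → G
  i=22: V-T =  2 → C
  i=23: F-Z =  6 → G
  i=24: N-M =  1 → B
  i=25: M-B = 11 → L
  i=26: B-C = 25 → Z
  i=27: U-E = 16 → Q
  i=28: V-P =  6 → G
  i=29: G-E =  2 → C
  shifts repeat with period 7: GCGBLZQ

GCGBLZQ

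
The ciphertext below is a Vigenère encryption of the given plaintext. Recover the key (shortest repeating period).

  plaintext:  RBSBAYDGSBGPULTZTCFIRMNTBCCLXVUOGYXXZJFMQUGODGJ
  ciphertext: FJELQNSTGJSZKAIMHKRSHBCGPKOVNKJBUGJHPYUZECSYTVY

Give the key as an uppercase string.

OIMKQPPN

  i= 0: F-R = 14 → O
  i= 1: J-B =  8 → I
  i= 2: E-S = 12 → M
  i= 3: L-B = 10 → K
  i= 4: Q-A = 16 → Q
  i= 5: N-Y = 15 → P
  i= 6: S-D = 15 → P
  i= 7: T-G = 13 → N
  i= 8: G-S = 14 → O
  i= 9: J-B =  8 → I
  i=10: S-G = 12 → M
  i=11: Z-P = 10 → K
  i=12: K-U = 16 → Q
  i=13: A-L = 15 → P
  i=14: I-T = 15 → P
  i=15: M-Z = 13 → N
  i=16: H-T = 14 → O
  i=17: K-C =  8 → I
  i=18: R-F = 12 → M
  i=19: S-I = 10 → K
  i=20: H-R = 16 → Q
  i=21: B-M = 15 → P
  i=22: C-N = 15 → P
  i=23: G-T = 13 → N
  i=24: P-B = 14 → O
  i=25: K-C =  8 → I
  i=26: O-C = 12 → M
  i=27: V-L = 10 → K
  i=28: N-X = 16 → Q
  i=29: K-V = 15 → P
  i=30: J-U = 15 → P
  i=31: B-O = 13 → N
  i=32: U-G = 14 → O
  i=33: G-Y =  8 → I
  i=34: J-X = 12 → M
  i=35: H-X = 10 → K
  i=36: P-Z = 16 → Q
  i=37: Y-J = 15 → P
  i=38: U-F = 15 → P
  i=39: Z-M = 13 → N
  i=40: E-Q = 14 → O
  i=41: C-U =  8 → I
  i=42: S-G = 12 → M
  i=43: Y-O = 10 → K
  i=44: T-D = 16 → Q
  i=45: V-G = 15 → P
  i=46: Y-J = 15 → P
  shifts repeat with period 8: OIMKQPPN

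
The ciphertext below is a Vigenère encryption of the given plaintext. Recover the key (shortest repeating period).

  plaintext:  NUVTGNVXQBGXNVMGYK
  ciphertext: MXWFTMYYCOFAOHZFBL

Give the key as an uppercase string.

  i= 0: M-N = 25 → Z
  i= 1: X-U =  3 → D
  i= 2: W-V =  1 → B
  i= 3: F-T = 12 → M
  i= 4: T-G = 13 → N
  i= 5: M-N = 25 → Z
  i= 6: Y-V =  3 → D
  i= 7: Y-X =  1 → B
  i= 8: C-Q = 12 → M
  i= 9: O-B = 13 → N
  i=10: F-G = 25 → Z
  i=11: A-X =  3 → D
  i=12: O-N =  1 → B
  i=13: H-V = 12 → M
  i=14: Z-M = 13 → N
  i=15: F-G = 25 → Z
  i=16: B-Y =  3 → D
  i=17: L-K =  1 → B
  shifts repeat with period 5: ZDBMN

ZDBMN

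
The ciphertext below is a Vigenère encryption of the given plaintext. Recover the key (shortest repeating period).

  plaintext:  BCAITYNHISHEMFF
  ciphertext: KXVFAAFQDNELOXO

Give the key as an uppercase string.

JVVXHCS

  i= 0: K-B =  9 → J
  i= 1: X-C = 21 → V
  i= 2: V-A = 21 → V
  i= 3: F-I = 23 → X
  i= 4: A-T =  7 → H
  i= 5: A-Y =  2 → C
  i= 6: F-N = 18 → S
  i= 7: Q-H =  9 → J
  i= 8: D-I = 21 → V
  i= 9: N-S = 21 → V
  i=10: E-H = 23 → X
  i=11: L-E =  7 → H
  i=12: O-M =  2 → C
  i=13: X-F = 18 → S
  i=14: O-F =  9 → J
  shifts repeat with period 7: JVVXHCS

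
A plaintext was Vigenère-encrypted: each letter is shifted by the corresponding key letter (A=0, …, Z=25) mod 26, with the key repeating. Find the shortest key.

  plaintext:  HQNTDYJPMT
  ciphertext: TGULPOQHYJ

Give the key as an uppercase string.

MQHS

  i= 0: T-H = 12 → M
  i= 1: G-Q = 16 → Q
  i= 2: U-N =  7 → H
  i= 3: L-T = 18 → S
  i= 4: P-D = 12 → M
  i= 5: O-Y = 16 → Q
  i= 6: Q-J =  7 → H
  i= 7: H-P = 18 → S
  i= 8: Y-M = 12 → M
  i= 9: J-T = 16 → Q
  shifts repeat with period 4: MQHS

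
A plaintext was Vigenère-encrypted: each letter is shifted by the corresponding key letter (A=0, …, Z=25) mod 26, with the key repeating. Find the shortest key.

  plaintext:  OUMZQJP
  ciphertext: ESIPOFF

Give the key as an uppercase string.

  i= 0: E-O = 16 → Q
  i= 1: S-U = 24 → Y
  i= 2: I-M = 22 → W
  i= 3: P-Z = 16 → Q
  i= 4: O-Q = 24 → Y
  i= 5: F-J = 22 → W
  i= 6: F-P = 16 → Q
  shifts repeat with period 3: QYW

QYW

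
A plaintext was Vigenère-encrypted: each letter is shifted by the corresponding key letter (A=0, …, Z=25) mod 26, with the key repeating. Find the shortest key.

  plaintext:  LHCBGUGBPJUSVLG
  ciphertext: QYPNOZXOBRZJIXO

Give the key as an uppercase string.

FRNMI

  i= 0: Q-L =  5 → F
  i= 1: Y-H = 17 → R
  i= 2: P-C = 13 → N
  i= 3: N-B = 12 → M
  i= 4: O-G =  8 → I
  i= 5: Z-U =  5 → F
  i= 6: X-G = 17 → R
  i= 7: O-B = 13 → N
  i= 8: B-P = 12 → M
  i= 9: R-J =  8 → I
  i=10: Z-U =  5 → F
  i=11: J-S = 17 → R
  i=12: I-V = 13 → N
  i=13: X-L = 12 → M
  i=14: O-G =  8 → I
  shifts repeat with period 5: FRNMI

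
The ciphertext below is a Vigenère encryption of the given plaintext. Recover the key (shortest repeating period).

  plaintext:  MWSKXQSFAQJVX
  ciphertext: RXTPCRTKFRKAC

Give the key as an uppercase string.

  i= 0: R-M =  5 → F
  i= 1: X-W =  1 → B
  i= 2: T-S =  1 → B
  i= 3: P-K =  5 → F
  i= 4: C-X =  5 → F
  i= 5: R-Q =  1 → B
  i= 6: T-S =  1 → B
  i= 7: K-F =  5 → F
  i= 8: F-A =  5 → F
  i= 9: R-Q =  1 → B
  i=10: K-J =  1 → B
  i=11: A-V =  5 → F
  i=12: C-X =  5 → F
  shifts repeat with period 4: FBBF

FBBF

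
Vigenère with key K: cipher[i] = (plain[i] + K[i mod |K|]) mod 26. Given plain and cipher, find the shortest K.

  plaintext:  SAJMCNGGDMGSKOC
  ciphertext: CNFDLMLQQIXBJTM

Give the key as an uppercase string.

  i= 0: C-S = 10 → K
  i= 1: N-A = 13 → N
  i= 2: F-J = 22 → W
  i= 3: D-M = 17 → R
  i= 4: L-C =  9 → J
  i= 5: M-N = 25 → Z
  i= 6: L-G =  5 → F
  i= 7: Q-G = 10 → K
  i= 8: Q-D = 13 → N
  i= 9: I-M = 22 → W
  i=10: X-G = 17 → R
  i=11: B-S =  9 → J
  i=12: J-K = 25 → Z
  i=13: T-O =  5 → F
  i=14: M-C = 10 → K
  shifts repeat with period 7: KNWRJZF

KNWRJZF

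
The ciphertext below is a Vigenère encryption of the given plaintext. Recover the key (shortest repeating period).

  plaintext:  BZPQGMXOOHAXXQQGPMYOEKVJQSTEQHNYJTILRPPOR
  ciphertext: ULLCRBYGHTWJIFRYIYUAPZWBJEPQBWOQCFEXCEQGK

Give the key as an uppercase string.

  i= 0: U-B = 19 → T
  i= 1: L-Z = 12 → M
  i= 2: L-P = 22 → W
  i= 3: C-Q = 12 → M
  i= 4: R-G = 11 → L
  i= 5: B-M = 15 → P
  i= 6: Y-X =  1 → B
  i= 7: G-O = 18 → S
  i= 8: H-O = 19 → T
  i= 9: T-H = 12 → M
  i=10: W-A = 22 → W
  i=11: J-X = 12 → M
  i=12: I-X = 11 → L
  i=13: F-Q = 15 → P
  i=14: R-Q =  1 → B
  i=15: Y-G = 18 → S
  i=16: I-P = 19 → T
  i=17: Y-M = 12 → M
  i=18: U-Y = 22 → W
  i=19: A-O = 12 → M
  i=20: P-E = 11 → L
  i=21: Z-K = 15 → P
  i=22: W-V =  1 → B
  i=23: B-J = 18 → S
  i=24: J-Q = 19 → T
  i=25: E-S = 12 → M
  i=26: P-T = 22 → W
  i=27: Q-E = 12 → M
  i=28: B-Q = 11 → L
  i=29: W-H = 15 → P
  i=30: O-N =  1 → B
  i=31: Q-Y = 18 → S
  i=32: C-J = 19 → T
  i=33: F-T = 12 → M
  i=34: E-I = 22 → W
  i=35: X-L = 12 → M
  i=36: C-R = 11 → L
  i=37: E-P = 15 → P
  i=38: Q-P =  1 → B
  i=39: G-O = 18 → S
  i=40: K-R = 19 → T
  shifts repeat with period 8: TMWMLPBS

TMWMLPBS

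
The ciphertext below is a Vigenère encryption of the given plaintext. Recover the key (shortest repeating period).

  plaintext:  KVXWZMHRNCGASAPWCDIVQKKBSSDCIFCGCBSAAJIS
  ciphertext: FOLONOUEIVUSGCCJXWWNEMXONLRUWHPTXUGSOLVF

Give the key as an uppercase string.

VTOSOCNN

  i= 0: F-K = 21 → V
  i= 1: O-V = 19 → T
  i= 2: L-X = 14 → O
  i= 3: O-W = 18 → S
  i= 4: N-Z = 14 → O
  i= 5: O-M =  2 → C
  i= 6: U-H = 13 → N
  i= 7: E-R = 13 → N
  i= 8: I-N = 21 → V
  i= 9: V-C = 19 → T
  i=10: U-G = 14 → O
  i=11: S-A = 18 → S
  i=12: G-S = 14 → O
  i=13: C-A =  2 → C
  i=14: C-P = 13 → N
  i=15: J-W = 13 → N
  i=16: X-C = 21 → V
  i=17: W-D = 19 → T
  i=18: W-I = 14 → O
  i=19: N-V = 18 → S
  i=20: E-Q = 14 → O
  i=21: M-K =  2 → C
  i=22: X-K = 13 → N
  i=23: O-B = 13 → N
  i=24: N-S = 21 → V
  i=25: L-S = 19 → T
  i=26: R-D = 14 → O
  i=27: U-C = 18 → S
  i=28: W-I = 14 → O
  i=29: H-F =  2 → C
  i=30: P-C = 13 → N
  i=31: T-G = 13 → N
  i=32: X-C = 21 → V
  i=33: U-B = 19 → T
  i=34: G-S = 14 → O
  i=35: S-A = 18 → S
  i=36: O-A = 14 → O
  i=37: L-J =  2 → C
  i=38: V-I = 13 → N
  i=39: F-S = 13 → N
  shifts repeat with period 8: VTOSOCNN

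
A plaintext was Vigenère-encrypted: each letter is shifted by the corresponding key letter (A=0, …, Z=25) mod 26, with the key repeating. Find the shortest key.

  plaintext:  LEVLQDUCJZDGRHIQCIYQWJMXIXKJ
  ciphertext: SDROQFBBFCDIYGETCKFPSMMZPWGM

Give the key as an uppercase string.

HZWDAC

  i= 0: S-L =  7 → H
  i= 1: D-E = 25 → Z
  i= 2: R-V = 22 → W
  i= 3: O-L =  3 → D
  i= 4: Q-Q =  0 → A
  i= 5: F-D =  2 → C
  i= 6: B-U =  7 → H
  i= 7: B-C = 25 → Z
  i= 8: F-J = 22 → W
  i= 9: C-Z =  3 → D
  i=10: D-D =  0 → A
  i=11: I-G =  2 → C
  i=12: Y-R =  7 → H
  i=13: G-H = 25 → Z
  i=14: E-I = 22 → W
  i=15: T-Q =  3 → D
  i=16: C-C =  0 → A
  i=17: K-I =  2 → C
  i=18: F-Y =  7 → H
  i=19: P-Q = 25 → Z
  i=20: S-W = 22 → W
  i=21: M-J =  3 → D
  i=22: M-M =  0 → A
  i=23: Z-X =  2 → C
  i=24: P-I =  7 → H
  i=25: W-X = 25 → Z
  i=26: G-K = 22 → W
  i=27: M-J =  3 → D
  shifts repeat with period 6: HZWDAC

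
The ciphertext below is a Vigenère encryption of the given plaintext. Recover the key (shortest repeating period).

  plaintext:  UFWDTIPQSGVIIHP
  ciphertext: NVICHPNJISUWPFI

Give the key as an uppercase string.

  i= 0: N-U = 19 → T
  i= 1: V-F = 16 → Q
  i= 2: I-W = 12 → M
  i= 3: C-D = 25 → Z
  i= 4: H-T = 14 → O
  i= 5: P-I =  7 → H
  i= 6: N-P = 24 → Y
  i= 7: J-Q = 19 → T
  i= 8: I-S = 16 → Q
  i= 9: S-G = 12 → M
  i=10: U-V = 25 → Z
  i=11: W-I = 14 → O
  i=12: P-I =  7 → H
  i=13: F-H = 24 → Y
  i=14: I-P = 19 → T
  shifts repeat with period 7: TQMZOHY

TQMZOHY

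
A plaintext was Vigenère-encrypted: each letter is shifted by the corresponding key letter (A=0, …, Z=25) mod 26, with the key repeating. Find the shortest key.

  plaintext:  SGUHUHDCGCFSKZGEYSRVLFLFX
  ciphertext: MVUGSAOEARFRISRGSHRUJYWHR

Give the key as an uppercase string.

UPAZYTLC

  i= 0: M-S = 20 → U
  i= 1: V-G = 15 → P
  i= 2: U-U =  0 → A
  i= 3: G-H = 25 → Z
  i= 4: S-U = 24 → Y
  i= 5: A-H = 19 → T
  i= 6: O-D = 11 → L
  i= 7: E-C =  2 → C
  i= 8: A-G = 20 → U
  i= 9: R-C = 15 → P
  i=10: F-F =  0 → A
  i=11: R-S = 25 → Z
  i=12: I-K = 24 → Y
  i=13: S-Z = 19 → T
  i=14: R-G = 11 → L
  i=15: G-E =  2 → C
  i=16: S-Y = 20 → U
  i=17: H-S = 15 → P
  i=18: R-R =  0 → A
  i=19: U-V = 25 → Z
  i=20: J-L = 24 → Y
  i=21: Y-F = 19 → T
  i=22: W-L = 11 → L
  i=23: H-F =  2 → C
  i=24: R-X = 20 → U
  shifts repeat with period 8: UPAZYTLC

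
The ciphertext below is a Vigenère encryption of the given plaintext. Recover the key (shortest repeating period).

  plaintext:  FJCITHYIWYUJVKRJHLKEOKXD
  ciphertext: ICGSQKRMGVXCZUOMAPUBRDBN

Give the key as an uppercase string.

DTEKX

  i= 0: I-F =  3 → D
  i= 1: C-J = 19 → T
  i= 2: G-C =  4 → E
  i= 3: S-I = 10 → K
  i= 4: Q-T = 23 → X
  i= 5: K-H =  3 → D
  i= 6: R-Y = 19 → T
  i= 7: M-I =  4 → E
  i= 8: G-W = 10 → K
  i= 9: V-Y = 23 → X
  i=10: X-U =  3 → D
  i=11: C-J = 19 → T
  i=12: Z-V =  4 → E
  i=13: U-K = 10 → K
  i=14: O-R = 23 → X
  i=15: M-J =  3 → D
  i=16: A-H = 19 → T
  i=17: P-L =  4 → E
  i=18: U-K = 10 → K
  i=19: B-E = 23 → X
  i=20: R-O =  3 → D
  i=21: D-K = 19 → T
  i=22: B-X =  4 → E
  i=23: N-D = 10 → K
  shifts repeat with period 5: DTEKX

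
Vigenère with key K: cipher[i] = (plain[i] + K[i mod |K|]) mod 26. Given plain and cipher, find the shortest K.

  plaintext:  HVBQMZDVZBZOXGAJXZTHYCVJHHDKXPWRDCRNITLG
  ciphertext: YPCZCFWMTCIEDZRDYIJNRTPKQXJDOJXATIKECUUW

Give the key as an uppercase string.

RUBJQGT

  i= 0: Y-H = 17 → R
  i= 1: P-V = 20 → U
  i= 2: C-B =  1 → B
  i= 3: Z-Q =  9 → J
  i= 4: C-M = 16 → Q
  i= 5: F-Z =  6 → G
  i= 6: W-D = 19 → T
  i= 7: M-V = 17 → R
  i= 8: T-Z = 20 → U
  i= 9: C-B =  1 → B
  i=10: I-Z =  9 → J
  i=11: E-O = 16 → Q
  i=12: D-X =  6 → G
  i=13: Z-G = 19 → T
  i=14: R-A = 17 → R
  i=15: D-J = 20 → U
  i=16: Y-X =  1 → B
  i=17: I-Z =  9 → J
  i=18: J-T = 16 → Q
  i=19: N-H =  6 → G
  i=20: R-Y = 19 → T
  i=21: T-C = 17 → R
  i=22: P-V = 20 → U
  i=23: K-J =  1 → B
  i=24: Q-H =  9 → J
  i=25: X-H = 16 → Q
  i=26: J-D =  6 → G
  i=27: D-K = 19 → T
  i=28: O-X = 17 → R
  i=29: J-P = 20 → U
  i=30: X-W =  1 → B
  i=31: A-R =  9 → J
  i=32: T-D = 16 → Q
  i=33: I-C =  6 → G
  i=34: K-R = 19 → T
  i=35: E-N = 17 → R
  i=36: C-I = 20 → U
  i=37: U-T =  1 → B
  i=38: U-L =  9 → J
  i=39: W-G = 16 → Q
  shifts repeat with period 7: RUBJQGT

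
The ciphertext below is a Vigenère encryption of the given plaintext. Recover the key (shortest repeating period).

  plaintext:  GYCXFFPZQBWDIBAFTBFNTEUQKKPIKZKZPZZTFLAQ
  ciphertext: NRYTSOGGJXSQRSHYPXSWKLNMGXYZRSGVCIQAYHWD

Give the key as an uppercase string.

HTWWNJR

  i= 0: N-G =  7 → H
  i= 1: R-Y = 19 → T
  i= 2: Y-C = 22 → W
  i= 3: T-X = 22 → W
  i= 4: S-F = 13 → N
  i= 5: O-F =  9 → J
  i= 6: G-P = 17 → R
  i= 7: G-Z =  7 → H
  i= 8: J-Q = 19 → T
  i= 9: X-B = 22 → W
  i=10: S-W = 22 → W
  i=11: Q-D = 13 → N
  i=12: R-I =  9 → J
  i=13: S-B = 17 → R
  i=14: H-A =  7 → H
  i=15: Y-F = 19 → T
  i=16: P-T = 22 → W
  i=17: X-B = 22 → W
  i=18: S-F = 13 → N
  i=19: W-N =  9 → J
  i=20: K-T = 17 → R
  i=21: L-E =  7 → H
  i=22: N-U = 19 → T
  i=23: M-Q = 22 → W
  i=24: G-K = 22 → W
  i=25: X-K = 13 → N
  i=26: Y-P =  9 → J
  i=27: Z-I = 17 → R
  i=28: R-K =  7 → H
  i=29: S-Z = 19 → T
  i=30: G-K = 22 → W
  i=31: V-Z = 22 → W
  i=32: C-P = 13 → N
  i=33: I-Z =  9 → J
  i=34: Q-Z = 17 → R
  i=35: A-T =  7 → H
  i=36: Y-F = 19 → T
  i=37: H-L = 22 → W
  i=38: W-A = 22 → W
  i=39: D-Q = 13 → N
  shifts repeat with period 7: HTWWNJR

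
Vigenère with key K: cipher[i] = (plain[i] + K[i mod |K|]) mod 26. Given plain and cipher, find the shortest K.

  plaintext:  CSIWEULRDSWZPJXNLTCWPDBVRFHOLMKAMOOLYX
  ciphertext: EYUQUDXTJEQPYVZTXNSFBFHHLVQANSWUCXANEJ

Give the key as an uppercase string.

  i= 0: E-C =  2 → C
  i= 1: Y-S =  6 → G
  i= 2: U-I = 12 → M
  i= 3: Q-W = 20 → U
  i= 4: U-E = 16 → Q
  i= 5: D-U =  9 → J
  i= 6: X-L = 12 → M
  i= 7: T-R =  2 → C
  i= 8: J-D =  6 → G
  i= 9: E-S = 12 → M
  i=10: Q-W = 20 → U
  i=11: P-Z = 16 → Q
  i=12: Y-P =  9 → J
  i=13: V-J = 12 → M
  i=14: Z-X =  2 → C
  i=15: T-N =  6 → G
  i=16: X-L = 12 → M
  i=17: N-T = 20 → U
  i=18: S-C = 16 → Q
  i=19: F-W =  9 → J
  i=20: B-P = 12 → M
  i=21: F-D =  2 → C
  i=22: H-B =  6 → G
  i=23: H-V = 12 → M
  i=24: L-R = 20 → U
  i=25: V-F = 16 → Q
  i=26: Q-H =  9 → J
  i=27: A-O = 12 → M
  i=28: N-L =  2 → C
  i=29: S-M =  6 → G
  i=30: W-K = 12 → M
  i=31: U-A = 20 → U
  i=32: C-M = 16 → Q
  i=33: X-O =  9 → J
  i=34: A-O = 12 → M
  i=35: N-L =  2 → C
  i=36: E-Y =  6 → G
  i=37: J-X = 12 → M
  shifts repeat with period 7: CGMUQJM

CGMUQJM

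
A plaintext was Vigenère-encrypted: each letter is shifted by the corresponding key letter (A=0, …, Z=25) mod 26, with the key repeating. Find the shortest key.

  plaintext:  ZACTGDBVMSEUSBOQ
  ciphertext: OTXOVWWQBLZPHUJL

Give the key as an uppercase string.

  i= 0: O-Z = 15 → P
  i= 1: T-A = 19 → T
  i= 2: X-C = 21 → V
  i= 3: O-T = 21 → V
  i= 4: V-G = 15 → P
  i= 5: W-D = 19 → T
  i= 6: W-B = 21 → V
  i= 7: Q-V = 21 → V
  i= 8: B-M = 15 → P
  i= 9: L-S = 19 → T
  i=10: Z-E = 21 → V
  i=11: P-U = 21 → V
  i=12: H-S = 15 → P
  i=13: U-B = 19 → T
  i=14: J-O = 21 → V
  i=15: L-Q = 21 → V
  shifts repeat with period 4: PTVV

PTVV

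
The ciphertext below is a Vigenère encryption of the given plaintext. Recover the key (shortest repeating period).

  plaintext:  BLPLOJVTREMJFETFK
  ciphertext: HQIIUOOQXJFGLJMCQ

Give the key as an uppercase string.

  i= 0: H-B =  6 → G
  i= 1: Q-L =  5 → F
  i= 2: I-P = 19 → T
  i= 3: I-L = 23 → X
  i= 4: U-O =  6 → G
  i= 5: O-J =  5 → F
  i= 6: O-V = 19 → T
  i= 7: Q-T = 23 → X
  i= 8: X-R =  6 → G
  i= 9: J-E =  5 → F
  i=10: F-M = 19 → T
  i=11: G-J = 23 → X
  i=12: L-F =  6 → G
  i=13: J-E =  5 → F
  i=14: M-T = 19 → T
  i=15: C-F = 23 → X
  i=16: Q-K =  6 → G
  shifts repeat with period 4: GFTX

GFTX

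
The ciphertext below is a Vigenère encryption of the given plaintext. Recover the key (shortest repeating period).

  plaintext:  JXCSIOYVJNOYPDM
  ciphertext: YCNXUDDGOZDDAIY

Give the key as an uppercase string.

  i= 0: Y-J = 15 → P
  i= 1: C-X =  5 → F
  i= 2: N-C = 11 → L
  i= 3: X-S =  5 → F
  i= 4: U-I = 12 → M
  i= 5: D-O = 15 → P
  i= 6: D-Y =  5 → F
  i= 7: G-V = 11 → L
  i= 8: O-J =  5 → F
  i= 9: Z-N = 12 → M
  i=10: D-O = 15 → P
  i=11: D-Y =  5 → F
  i=12: A-P = 11 → L
  i=13: I-D =  5 → F
  i=14: Y-M = 12 → M
  shifts repeat with period 5: PFLFM

PFLFM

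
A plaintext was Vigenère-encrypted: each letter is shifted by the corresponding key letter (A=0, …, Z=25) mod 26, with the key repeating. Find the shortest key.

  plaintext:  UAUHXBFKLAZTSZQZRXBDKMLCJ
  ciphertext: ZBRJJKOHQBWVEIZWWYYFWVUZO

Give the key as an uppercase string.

  i= 0: Z-U =  5 → F
  i= 1: B-A =  1 → B
  i= 2: R-U = 23 → X
  i= 3: J-H =  2 → C
  i= 4: J-X = 12 → M
  i= 5: K-B =  9 → J
  i= 6: O-F =  9 → J
  i= 7: H-K = 23 → X
  i= 8: Q-L =  5 → F
  i= 9: B-A =  1 → B
  i=10: W-Z = 23 → X
  i=11: V-T =  2 → C
  i=12: E-S = 12 → M
  i=13: I-Z =  9 → J
  i=14: Z-Q =  9 → J
  i=15: W-Z = 23 → X
  i=16: W-R =  5 → F
  i=17: Y-X =  1 → B
  i=18: Y-B = 23 → X
  i=19: F-D =  2 → C
  i=20: W-K = 12 → M
  i=21: V-M =  9 → J
  i=22: U-L =  9 → J
  i=23: Z-C = 23 → X
  i=24: O-J =  5 → F
  shifts repeat with period 8: FBXCMJJX

FBXCMJJX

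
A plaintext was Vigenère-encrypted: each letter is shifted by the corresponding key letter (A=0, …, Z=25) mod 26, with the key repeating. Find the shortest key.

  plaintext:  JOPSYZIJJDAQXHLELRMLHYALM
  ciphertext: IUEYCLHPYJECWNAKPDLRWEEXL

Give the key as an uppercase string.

ZGPGEM

  i= 0: I-J = 25 → Z
  i= 1: U-O =  6 → G
  i= 2: E-P = 15 → P
  i= 3: Y-S =  6 → G
  i= 4: C-Y =  4 → E
  i= 5: L-Z = 12 → M
  i= 6: H-I = 25 → Z
  i= 7: P-J =  6 → G
  i= 8: Y-J = 15 → P
  i= 9: J-D =  6 → G
  i=10: E-A =  4 → E
  i=11: C-Q = 12 → M
  i=12: W-X = 25 → Z
  i=13: N-H =  6 → G
  i=14: A-L = 15 → P
  i=15: K-E =  6 → G
  i=16: P-L =  4 → E
  i=17: D-R = 12 → M
  i=18: L-M = 25 → Z
  i=19: R-L =  6 → G
  i=20: W-H = 15 → P
  i=21: E-Y =  6 → G
  i=22: E-A =  4 → E
  i=23: X-L = 12 → M
  i=24: L-M = 25 → Z
  shifts repeat with period 6: ZGPGEM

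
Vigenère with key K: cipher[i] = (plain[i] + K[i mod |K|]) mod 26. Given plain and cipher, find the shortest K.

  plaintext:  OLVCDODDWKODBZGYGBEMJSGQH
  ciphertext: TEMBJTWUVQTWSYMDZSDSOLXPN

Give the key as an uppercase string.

  i= 0: T-O =  5 → F
  i= 1: E-L = 19 → T
  i= 2: M-V = 17 → R
  i= 3: B-C = 25 → Z
  i= 4: J-D =  6 → G
  i= 5: T-O =  5 → F
  i= 6: W-D = 19 → T
  i= 7: U-D = 17 → R
  i= 8: V-W = 25 → Z
  i= 9: Q-K =  6 → G
  i=10: T-O =  5 → F
  i=11: W-D = 19 → T
  i=12: S-B = 17 → R
  i=13: Y-Z = 25 → Z
  i=14: M-G =  6 → G
  i=15: D-Y =  5 → F
  i=16: Z-G = 19 → T
  i=17: S-B = 17 → R
  i=18: D-E = 25 → Z
  i=19: S-M =  6 → G
  i=20: O-J =  5 → F
  i=21: L-S = 19 → T
  i=22: X-G = 17 → R
  i=23: P-Q = 25 → Z
  i=24: N-H =  6 → G
  shifts repeat with period 5: FTRZG

FTRZG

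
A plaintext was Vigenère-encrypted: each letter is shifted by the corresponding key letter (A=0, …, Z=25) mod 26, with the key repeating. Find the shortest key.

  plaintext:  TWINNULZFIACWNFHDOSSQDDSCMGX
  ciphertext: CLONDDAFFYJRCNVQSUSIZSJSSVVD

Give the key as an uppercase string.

JPGAQ

  i= 0: C-T =  9 → J
  i= 1: L-W = 15 → P
  i= 2: O-I =  6 → G
  i= 3: N-N =  0 → A
  i= 4: D-N = 16 → Q
  i= 5: D-U =  9 → J
  i= 6: A-L = 15 → P
  i= 7: F-Z =  6 → G
  i= 8: F-F =  0 → A
  i= 9: Y-I = 16 → Q
  i=10: J-A =  9 → J
  i=11: R-C = 15 → P
  i=12: C-W =  6 → G
  i=13: N-N =  0 → A
  i=14: V-F = 16 → Q
  i=15: Q-H =  9 → J
  i=16: S-D = 15 → P
  i=17: U-O =  6 → G
  i=18: S-S =  0 → A
  i=19: I-S = 16 → Q
  i=20: Z-Q =  9 → J
  i=21: S-D = 15 → P
  i=22: J-D =  6 → G
  i=23: S-S =  0 → A
  i=24: S-C = 16 → Q
  i=25: V-M =  9 → J
  i=26: V-G = 15 → P
  i=27: D-X =  6 → G
  shifts repeat with period 5: JPGAQ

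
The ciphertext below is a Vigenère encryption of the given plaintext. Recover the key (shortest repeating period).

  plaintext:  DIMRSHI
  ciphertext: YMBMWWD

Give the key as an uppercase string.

  i= 0: Y-D = 21 → V
  i= 1: M-I =  4 → E
  i= 2: B-M = 15 → P
  i= 3: M-R = 21 → V
  i= 4: W-S =  4 → E
  i= 5: W-H = 15 → P
  i= 6: D-I = 21 → V
  shifts repeat with period 3: VEP

VEP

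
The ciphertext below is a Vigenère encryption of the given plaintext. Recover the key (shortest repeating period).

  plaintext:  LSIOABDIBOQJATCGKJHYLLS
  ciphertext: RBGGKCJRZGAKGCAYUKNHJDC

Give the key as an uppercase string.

GJYSKB

  i= 0: R-L =  6 → G
  i= 1: B-S =  9 → J
  i= 2: G-I = 24 → Y
  i= 3: G-O = 18 → S
  i= 4: K-A = 10 → K
  i= 5: C-B =  1 → B
  i= 6: J-D =  6 → G
  i= 7: R-I =  9 → J
  i= 8: Z-B = 24 → Y
  i= 9: G-O = 18 → S
  i=10: A-Q = 10 → K
  i=11: K-J =  1 → B
  i=12: G-A =  6 → G
  i=13: C-T =  9 → J
  i=14: A-C = 24 → Y
  i=15: Y-G = 18 → S
  i=16: U-K = 10 → K
  i=17: K-J =  1 → B
  i=18: N-H =  6 → G
  i=19: H-Y =  9 → J
  i=20: J-L = 24 → Y
  i=21: D-L = 18 → S
  i=22: C-S = 10 → K
  shifts repeat with period 6: GJYSKB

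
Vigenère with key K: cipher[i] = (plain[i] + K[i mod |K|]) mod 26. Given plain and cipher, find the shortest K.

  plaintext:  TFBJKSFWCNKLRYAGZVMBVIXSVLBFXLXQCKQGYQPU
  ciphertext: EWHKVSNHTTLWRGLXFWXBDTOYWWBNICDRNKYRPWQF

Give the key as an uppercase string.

  i= 0: E-T = 11 → L
  i= 1: W-F = 17 → R
  i= 2: H-B =  6 → G
  i= 3: K-J =  1 → B
  i= 4: V-K = 11 → L
  i= 5: S-S =  0 → A
  i= 6: N-F =  8 → I
  i= 7: H-W = 11 → L
  i= 8: T-C = 17 → R
  i= 9: T-N =  6 → G
  i=10: L-K =  1 → B
  i=11: W-L = 11 → L
  i=12: R-R =  0 → A
  i=13: G-Y =  8 → I
  i=14: L-A = 11 → L
  i=15: X-G = 17 → R
  i=16: F-Z =  6 → G
  i=17: W-V =  1 → B
  i=18: X-M = 11 → L
  i=19: B-B =  0 → A
  i=20: D-V =  8 → I
  i=21: T-I = 11 → L
  i=22: O-X = 17 → R
  i=23: Y-S =  6 → G
  i=24: W-V =  1 → B
  i=25: W-L = 11 → L
  i=26: B-B =  0 → A
  i=27: N-F =  8 → I
  i=28: I-X = 11 → L
  i=29: C-L = 17 → R
  i=30: D-X =  6 → G
  i=31: R-Q =  1 → B
  i=32: N-C = 11 → L
  i=33: K-K =  0 → A
  i=34: Y-Q =  8 → I
  i=35: R-G = 11 → L
  i=36: P-Y = 17 → R
  i=37: W-Q =  6 → G
  i=38: Q-P =  1 → B
  i=39: F-U = 11 → L
  shifts repeat with period 7: LRGBLAI

LRGBLAI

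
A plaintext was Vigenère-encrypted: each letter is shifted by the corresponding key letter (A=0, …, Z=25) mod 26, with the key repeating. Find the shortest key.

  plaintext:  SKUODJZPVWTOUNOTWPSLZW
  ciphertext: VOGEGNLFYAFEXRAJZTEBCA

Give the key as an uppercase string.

  i= 0: V-S =  3 → D
  i= 1: O-K =  4 → E
  i= 2: G-U = 12 → M
  i= 3: E-O = 16 → Q
  i= 4: G-D =  3 → D
  i= 5: N-J =  4 → E
  i= 6: L-Z = 12 → M
  i= 7: F-P = 16 → Q
  i= 8: Y-V =  3 → D
  i= 9: A-W =  4 → E
  i=10: F-T = 12 → M
  i=11: E-O = 16 → Q
  i=12: X-U =  3 → D
  i=13: R-N =  4 → E
  i=14: A-O = 12 → M
  i=15: J-T = 16 → Q
  i=16: Z-W =  3 → D
  i=17: T-P =  4 → E
  i=18: E-S = 12 → M
  i=19: B-L = 16 → Q
  i=20: C-Z =  3 → D
  i=21: A-W =  4 → E
  shifts repeat with period 4: DEMQ

DEMQ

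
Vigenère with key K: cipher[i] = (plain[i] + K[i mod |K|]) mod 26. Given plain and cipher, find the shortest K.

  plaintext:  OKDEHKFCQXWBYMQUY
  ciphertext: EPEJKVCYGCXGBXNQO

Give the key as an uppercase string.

QFBFDLXW

  i= 0: E-O = 16 → Q
  i= 1: P-K =  5 → F
  i= 2: E-D =  1 → B
  i= 3: J-E =  5 → F
  i= 4: K-H =  3 → D
  i= 5: V-K = 11 → L
  i= 6: C-F = 23 → X
  i= 7: Y-C = 22 → W
  i= 8: G-Q = 16 → Q
  i= 9: C-X =  5 → F
  i=10: X-W =  1 → B
  i=11: G-B =  5 → F
  i=12: B-Y =  3 → D
  i=13: X-M = 11 → L
  i=14: N-Q = 23 → X
  i=15: Q-U = 22 → W
  i=16: O-Y = 16 → Q
  shifts repeat with period 8: QFBFDLXW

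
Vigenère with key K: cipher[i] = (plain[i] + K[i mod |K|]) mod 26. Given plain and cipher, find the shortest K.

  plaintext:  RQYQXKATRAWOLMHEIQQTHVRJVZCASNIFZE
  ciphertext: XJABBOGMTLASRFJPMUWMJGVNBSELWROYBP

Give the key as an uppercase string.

GTCLEE

  i= 0: X-R =  6 → G
  i= 1: J-Q = 19 → T
  i= 2: A-Y =  2 → C
  i= 3: B-Q = 11 → L
  i= 4: B-X =  4 → E
  i= 5: O-K =  4 → E
  i= 6: G-A =  6 → G
  i= 7: M-T = 19 → T
  i= 8: T-R =  2 → C
  i= 9: L-A = 11 → L
  i=10: A-W =  4 → E
  i=11: S-O =  4 → E
  i=12: R-L =  6 → G
  i=13: F-M = 19 → T
  i=14: J-H =  2 → C
  i=15: P-E = 11 → L
  i=16: M-I =  4 → E
  i=17: U-Q =  4 → E
  i=18: W-Q =  6 → G
  i=19: M-T = 19 → T
  i=20: J-H =  2 → C
  i=21: G-V = 11 → L
  i=22: V-R =  4 → E
  i=23: N-J =  4 → E
  i=24: B-V =  6 → G
  i=25: S-Z = 19 → T
  i=26: E-C =  2 → C
  i=27: L-A = 11 → L
  i=28: W-S =  4 → E
  i=29: R-N =  4 → E
  i=30: O-I =  6 → G
  i=31: Y-F = 19 → T
  i=32: B-Z =  2 → C
  i=33: P-E = 11 → L
  shifts repeat with period 6: GTCLEE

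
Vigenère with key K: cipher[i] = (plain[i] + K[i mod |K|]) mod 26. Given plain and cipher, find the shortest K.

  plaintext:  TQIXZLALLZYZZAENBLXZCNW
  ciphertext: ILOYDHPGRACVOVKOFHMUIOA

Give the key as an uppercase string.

  i= 0: I-T = 15 → P
  i= 1: L-Q = 21 → V
  i= 2: O-I =  6 → G
  i= 3: Y-X =  1 → B
  i= 4: D-Z =  4 → E
  i= 5: H-L = 22 → W
  i= 6: P-A = 15 → P
  i= 7: G-L = 21 → V
  i= 8: R-L =  6 → G
  i= 9: A-Z =  1 → B
  i=10: C-Y =  4 → E
  i=11: V-Z = 22 → W
  i=12: O-Z = 15 → P
  i=13: V-A = 21 → V
  i=14: K-E =  6 → G
  i=15: O-N =  1 → B
  i=16: F-B =  4 → E
  i=17: H-L = 22 → W
  i=18: M-X = 15 → P
  i=19: U-Z = 21 → V
  i=20: I-C =  6 → G
  i=21: O-N =  1 → B
  i=22: A-W =  4 → E
  shifts repeat with period 6: PVGBEW

PVGBEW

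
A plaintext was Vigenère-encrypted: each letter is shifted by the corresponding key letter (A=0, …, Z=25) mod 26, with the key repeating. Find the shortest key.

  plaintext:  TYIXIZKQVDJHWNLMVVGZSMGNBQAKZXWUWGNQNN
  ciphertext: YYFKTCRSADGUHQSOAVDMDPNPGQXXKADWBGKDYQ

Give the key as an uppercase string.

FAXNLDHC

  i= 0: Y-T =  5 → F
  i= 1: Y-Y =  0 → A
  i= 2: F-I = 23 → X
  i= 3: K-X = 13 → N
  i= 4: T-I = 11 → L
  i= 5: C-Z =  3 → D
  i= 6: R-K =  7 → H
  i= 7: S-Q =  2 → C
  i= 8: A-V =  5 → F
  i= 9: D-D =  0 → A
  i=10: G-J = 23 → X
  i=11: U-H = 13 → N
  i=12: H-W = 11 → L
  i=13: Q-N =  3 → D
  i=14: S-L =  7 → H
  i=15: O-M =  2 → C
  i=16: A-V =  5 → F
  i=17: V-V =  0 → A
  i=18: D-G = 23 → X
  i=19: M-Z = 13 → N
  i=20: D-S = 11 → L
  i=21: P-M =  3 → D
  i=22: N-G =  7 → H
  i=23: P-N =  2 → C
  i=24: G-B =  5 → F
  i=25: Q-Q =  0 → A
  i=26: X-A = 23 → X
  i=27: X-K = 13 → N
  i=28: K-Z = 11 → L
  i=29: A-X =  3 → D
  i=30: D-W =  7 → H
  i=31: W-U =  2 → C
  i=32: B-W =  5 → F
  i=33: G-G =  0 → A
  i=34: K-N = 23 → X
  i=35: D-Q = 13 → N
  i=36: Y-N = 11 → L
  i=37: Q-N =  3 → D
  shifts repeat with period 8: FAXNLDHC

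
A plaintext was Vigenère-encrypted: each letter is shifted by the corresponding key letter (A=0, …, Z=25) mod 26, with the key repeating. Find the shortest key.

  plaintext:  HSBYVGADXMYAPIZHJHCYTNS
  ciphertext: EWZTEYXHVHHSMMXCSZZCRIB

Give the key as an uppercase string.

  i= 0: E-H = 23 → X
  i= 1: W-S =  4 → E
  i= 2: Z-B = 24 → Y
  i= 3: T-Y = 21 → V
  i= 4: E-V =  9 → J
  i= 5: Y-G = 18 → S
  i= 6: X-A = 23 → X
  i= 7: H-D =  4 → E
  i= 8: V-X = 24 → Y
  i= 9: H-M = 21 → V
  i=10: H-Y =  9 → J
  i=11: S-A = 18 → S
  i=12: M-P = 23 → X
  i=13: M-I =  4 → E
  i=14: X-Z = 24 → Y
  i=15: C-H = 21 → V
  i=16: S-J =  9 → J
  i=17: Z-H = 18 → S
  i=18: Z-C = 23 → X
  i=19: C-Y =  4 → E
  i=20: R-T = 24 → Y
  i=21: I-N = 21 → V
  i=22: B-S =  9 → J
  shifts repeat with period 6: XEYVJS

XEYVJS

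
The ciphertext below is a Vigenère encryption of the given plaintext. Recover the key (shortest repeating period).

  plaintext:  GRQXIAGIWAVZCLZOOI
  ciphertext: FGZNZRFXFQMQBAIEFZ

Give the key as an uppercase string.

ZPJQRR

  i= 0: F-G = 25 → Z
  i= 1: G-R = 15 → P
  i= 2: Z-Q =  9 → J
  i= 3: N-X = 16 → Q
  i= 4: Z-I = 17 → R
  i= 5: R-A = 17 → R
  i= 6: F-G = 25 → Z
  i= 7: X-I = 15 → P
  i= 8: F-W =  9 → J
  i= 9: Q-A = 16 → Q
  i=10: M-V = 17 → R
  i=11: Q-Z = 17 → R
  i=12: B-C = 25 → Z
  i=13: A-L = 15 → P
  i=14: I-Z =  9 → J
  i=15: E-O = 16 → Q
  i=16: F-O = 17 → R
  i=17: Z-I = 17 → R
  shifts repeat with period 6: ZPJQRR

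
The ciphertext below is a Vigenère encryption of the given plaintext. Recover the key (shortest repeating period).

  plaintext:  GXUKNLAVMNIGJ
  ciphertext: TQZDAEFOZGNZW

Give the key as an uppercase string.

  i= 0: T-G = 13 → N
  i= 1: Q-X = 19 → T
  i= 2: Z-U =  5 → F
  i= 3: D-K = 19 → T
  i= 4: A-N = 13 → N
  i= 5: E-L = 19 → T
  i= 6: F-A =  5 → F
  i= 7: O-V = 19 → T
  i= 8: Z-M = 13 → N
  i= 9: G-N = 19 → T
  i=10: N-I =  5 → F
  i=11: Z-G = 19 → T
  i=12: W-J = 13 → N
  shifts repeat with period 4: NTFT

NTFT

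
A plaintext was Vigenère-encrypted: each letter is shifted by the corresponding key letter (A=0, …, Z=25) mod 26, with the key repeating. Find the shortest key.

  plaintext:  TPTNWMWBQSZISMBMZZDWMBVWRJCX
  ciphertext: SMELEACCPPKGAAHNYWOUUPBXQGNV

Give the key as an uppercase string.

ZXLYIOGB

  i= 0: S-T = 25 → Z
  i= 1: M-P = 23 → X
  i= 2: E-T = 11 → L
  i= 3: L-N = 24 → Y
  i= 4: E-W =  8 → I
  i= 5: A-M = 14 → O
  i= 6: C-W =  6 → G
  i= 7: C-B =  1 → B
  i= 8: P-Q = 25 → Z
  i= 9: P-S = 23 → X
  i=10: K-Z = 11 → L
  i=11: G-I = 24 → Y
  i=12: A-S =  8 → I
  i=13: A-M = 14 → O
  i=14: H-B =  6 → G
  i=15: N-M =  1 → B
  i=16: Y-Z = 25 → Z
  i=17: W-Z = 23 → X
  i=18: O-D = 11 → L
  i=19: U-W = 24 → Y
  i=20: U-M =  8 → I
  i=21: P-B = 14 → O
  i=22: B-V =  6 → G
  i=23: X-W =  1 → B
  i=24: Q-R = 25 → Z
  i=25: G-J = 23 → X
  i=26: N-C = 11 → L
  i=27: V-X = 24 → Y
  shifts repeat with period 8: ZXLYIOGB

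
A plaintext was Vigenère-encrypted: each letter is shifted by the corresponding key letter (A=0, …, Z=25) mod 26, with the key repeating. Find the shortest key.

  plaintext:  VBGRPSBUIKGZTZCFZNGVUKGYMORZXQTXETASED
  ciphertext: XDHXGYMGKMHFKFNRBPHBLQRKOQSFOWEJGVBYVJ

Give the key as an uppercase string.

  i= 0: X-V =  2 → C
  i= 1: D-B =  2 → C
  i= 2: H-G =  1 → B
  i= 3: X-R =  6 → G
  i= 4: G-P = 17 → R
  i= 5: Y-S =  6 → G
  i= 6: M-B = 11 → L
  i= 7: G-U = 12 → M
  i= 8: K-I =  2 → C
  i= 9: M-K =  2 → C
  i=10: H-G =  1 → B
  i=11: F-Z =  6 → G
  i=12: K-T = 17 → R
  i=13: F-Z =  6 → G
  i=14: N-C = 11 → L
  i=15: R-F = 12 → M
  i=16: B-Z =  2 → C
  i=17: P-N =  2 → C
  i=18: H-G =  1 → B
  i=19: B-V =  6 → G
  i=20: L-U = 17 → R
  i=21: Q-K =  6 → G
  i=22: R-G = 11 → L
  i=23: K-Y = 12 → M
  i=24: O-M =  2 → C
  i=25: Q-O =  2 → C
  i=26: S-R =  1 → B
  i=27: F-Z =  6 → G
  i=28: O-X = 17 → R
  i=29: W-Q =  6 → G
  i=30: E-T = 11 → L
  i=31: J-X = 12 → M
  i=32: G-E =  2 → C
  i=33: V-T =  2 → C
  i=34: B-A =  1 → B
  i=35: Y-S =  6 → G
  i=36: V-E = 17 → R
  i=37: J-D =  6 → G
  shifts repeat with period 8: CCBGRGLM

CCBGRGLM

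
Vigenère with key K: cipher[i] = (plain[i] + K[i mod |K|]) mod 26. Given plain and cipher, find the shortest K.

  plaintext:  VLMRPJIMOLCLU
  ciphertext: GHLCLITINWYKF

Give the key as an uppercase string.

LWZ

  i= 0: G-V = 11 → L
  i= 1: H-L = 22 → W
  i= 2: L-M = 25 → Z
  i= 3: C-R = 11 → L
  i= 4: L-P = 22 → W
  i= 5: I-J = 25 → Z
  i= 6: T-I = 11 → L
  i= 7: I-M = 22 → W
  i= 8: N-O = 25 → Z
  i= 9: W-L = 11 → L
  i=10: Y-C = 22 → W
  i=11: K-L = 25 → Z
  i=12: F-U = 11 → L
  shifts repeat with period 3: LWZ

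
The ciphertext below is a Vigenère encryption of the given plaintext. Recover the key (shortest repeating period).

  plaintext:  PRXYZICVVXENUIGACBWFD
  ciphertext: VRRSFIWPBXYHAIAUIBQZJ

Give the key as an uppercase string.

  i= 0: V-P =  6 → G
  i= 1: R-R =  0 → A
  i= 2: R-X = 20 → U
  i= 3: S-Y = 20 → U
  i= 4: F-Z =  6 → G
  i= 5: I-I =  0 → A
  i= 6: W-C = 20 → U
  i= 7: P-V = 20 → U
  i= 8: B-V =  6 → G
  i= 9: X-X =  0 → A
  i=10: Y-E = 20 → U
  i=11: H-N = 20 → U
  i=12: A-U =  6 → G
  i=13: I-I =  0 → A
  i=14: A-G = 20 → U
  i=15: U-A = 20 → U
  i=16: I-C =  6 → G
  i=17: B-B =  0 → A
  i=18: Q-W = 20 → U
  i=19: Z-F = 20 → U
  i=20: J-D =  6 → G
  shifts repeat with period 4: GAUU

GAUU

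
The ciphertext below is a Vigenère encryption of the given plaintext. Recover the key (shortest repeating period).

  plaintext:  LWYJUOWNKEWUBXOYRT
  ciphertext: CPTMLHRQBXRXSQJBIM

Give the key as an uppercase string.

RTVD

  i= 0: C-L = 17 → R
  i= 1: P-W = 19 → T
  i= 2: T-Y = 21 → V
  i= 3: M-J =  3 → D
  i= 4: L-U = 17 → R
  i= 5: H-O = 19 → T
  i= 6: R-W = 21 → V
  i= 7: Q-N =  3 → D
  i= 8: B-K = 17 → R
  i= 9: X-E = 19 → T
  i=10: R-W = 21 → V
  i=11: X-U =  3 → D
  i=12: S-B = 17 → R
  i=13: Q-X = 19 → T
  i=14: J-O = 21 → V
  i=15: B-Y =  3 → D
  i=16: I-R = 17 → R
  i=17: M-T = 19 → T
  shifts repeat with period 4: RTVD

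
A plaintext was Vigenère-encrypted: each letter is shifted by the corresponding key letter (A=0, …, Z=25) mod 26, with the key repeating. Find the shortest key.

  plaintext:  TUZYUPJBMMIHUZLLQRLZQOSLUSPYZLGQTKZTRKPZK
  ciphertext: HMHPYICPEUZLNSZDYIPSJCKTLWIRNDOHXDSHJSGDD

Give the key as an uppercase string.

  i= 0: H-T = 14 → O
  i= 1: M-U = 18 → S
  i= 2: H-Z =  8 → I
  i= 3: P-Y = 17 → R
  i= 4: Y-U =  4 → E
  i= 5: I-P = 19 → T
  i= 6: C-J = 19 → T
  i= 7: P-B = 14 → O
  i= 8: E-M = 18 → S
  i= 9: U-M =  8 → I
  i=10: Z-I = 17 → R
  i=11: L-H =  4 → E
  i=12: N-U = 19 → T
  i=13: S-Z = 19 → T
  i=14: Z-L = 14 → O
  i=15: D-L = 18 → S
  i=16: Y-Q =  8 → I
  i=17: I-R = 17 → R
  i=18: P-L =  4 → E
  i=19: S-Z = 19 → T
  i=20: J-Q = 19 → T
  i=21: C-O = 14 → O
  i=22: K-S = 18 → S
  i=23: T-L =  8 → I
  i=24: L-U = 17 → R
  i=25: W-S =  4 → E
  i=26: I-P = 19 → T
  i=27: R-Y = 19 → T
  i=28: N-Z = 14 → O
  i=29: D-L = 18 → S
  i=30: O-G =  8 → I
  i=31: H-Q = 17 → R
  i=32: X-T =  4 → E
  i=33: D-K = 19 → T
  i=34: S-Z = 19 → T
  i=35: H-T = 14 → O
  i=36: J-R = 18 → S
  i=37: S-K =  8 → I
  i=38: G-P = 17 → R
  i=39: D-Z =  4 → E
  i=40: D-K = 19 → T
  shifts repeat with period 7: OSIRETT

OSIRETT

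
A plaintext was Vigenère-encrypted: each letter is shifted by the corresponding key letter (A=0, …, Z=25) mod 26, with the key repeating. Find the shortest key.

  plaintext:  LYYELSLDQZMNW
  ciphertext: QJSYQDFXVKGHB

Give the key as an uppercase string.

FLUU

  i= 0: Q-L =  5 → F
  i= 1: J-Y = 11 → L
  i= 2: S-Y = 20 → U
  i= 3: Y-E = 20 → U
  i= 4: Q-L =  5 → F
  i= 5: D-S = 11 → L
  i= 6: F-L = 20 → U
  i= 7: X-D = 20 → U
  i= 8: V-Q =  5 → F
  i= 9: K-Z = 11 → L
  i=10: G-M = 20 → U
  i=11: H-N = 20 → U
  i=12: B-W =  5 → F
  shifts repeat with period 4: FLUU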